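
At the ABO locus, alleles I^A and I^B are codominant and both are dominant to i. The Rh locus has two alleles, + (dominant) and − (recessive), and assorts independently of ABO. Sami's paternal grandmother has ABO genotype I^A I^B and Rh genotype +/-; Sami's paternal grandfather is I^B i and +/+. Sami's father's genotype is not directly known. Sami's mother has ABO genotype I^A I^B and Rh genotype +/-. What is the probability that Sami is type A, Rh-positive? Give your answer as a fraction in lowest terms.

7/32

Sami's father's ABO genotype from I^A I^B × I^B i: 1/4 I^A I^B, 1/4 I^A i, 1/4 I^B I^B, 1/4 I^B i.
Crossing each possibility with the mother I^A I^B and summing P(type A): 1/4·1/4 + 1/4·1/2 + 1/4·0 + 1/4·1/4 = 1/4.
Similarly for Rh via the father's Rh distribution: P(Rh+) = 7/8.
Independent loci: 1/4 × 7/8 = 7/32.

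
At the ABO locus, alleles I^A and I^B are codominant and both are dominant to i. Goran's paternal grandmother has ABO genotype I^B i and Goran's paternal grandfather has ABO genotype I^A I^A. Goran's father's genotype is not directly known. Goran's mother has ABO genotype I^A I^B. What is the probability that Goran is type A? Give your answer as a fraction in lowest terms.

Goran's father's ABO genotype from I^B i × I^A I^A: 1/2 I^A I^B, 1/2 I^A i.
Crossing each possibility with the mother I^A I^B and summing P(type A): 1/2·1/4 + 1/2·1/2 = 3/8.

3/8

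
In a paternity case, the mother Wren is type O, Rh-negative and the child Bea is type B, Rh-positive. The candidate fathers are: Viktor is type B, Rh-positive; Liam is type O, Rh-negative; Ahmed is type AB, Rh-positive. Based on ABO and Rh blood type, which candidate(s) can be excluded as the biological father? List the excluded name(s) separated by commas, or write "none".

A candidate is excluded only if no genotype consistent with his phenotype could produce a type B, Rh-positive child with a type O, Rh-negative mother.
Liam (type O, Rh-): no genotype consistent with that phenotype can produce a type-B Rh+ child with a type-O mother.

Liam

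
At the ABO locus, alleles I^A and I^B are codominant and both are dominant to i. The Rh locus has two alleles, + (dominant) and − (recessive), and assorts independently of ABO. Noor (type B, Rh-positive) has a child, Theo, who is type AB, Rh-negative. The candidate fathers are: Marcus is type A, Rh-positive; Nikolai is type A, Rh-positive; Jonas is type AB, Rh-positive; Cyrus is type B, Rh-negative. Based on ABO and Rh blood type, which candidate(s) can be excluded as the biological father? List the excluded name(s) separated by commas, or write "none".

Cyrus

A candidate is excluded only if no genotype consistent with his phenotype could produce a type AB, Rh-negative child with a type B, Rh-positive mother.
Cyrus (type B, Rh-): no genotype consistent with that phenotype can produce a type-AB Rh- child with a type-B mother.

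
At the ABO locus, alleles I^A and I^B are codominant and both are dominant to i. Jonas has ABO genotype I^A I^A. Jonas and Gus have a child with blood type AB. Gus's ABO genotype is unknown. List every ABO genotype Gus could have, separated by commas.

For each candidate genotype of Gus, check whether crossing it with I^A I^A can produce every observed child phenotype.
  I^A I^A → possible child types {A} ✗
  I^A I^B → possible child types {A, AB} ✓
  I^A i → possible child types {A} ✗
  I^B I^B → possible child types {AB} ✓
  I^B i → possible child types {A, AB} ✓
  i i → possible child types {A} ✗

I^A I^B, I^B I^B, I^B i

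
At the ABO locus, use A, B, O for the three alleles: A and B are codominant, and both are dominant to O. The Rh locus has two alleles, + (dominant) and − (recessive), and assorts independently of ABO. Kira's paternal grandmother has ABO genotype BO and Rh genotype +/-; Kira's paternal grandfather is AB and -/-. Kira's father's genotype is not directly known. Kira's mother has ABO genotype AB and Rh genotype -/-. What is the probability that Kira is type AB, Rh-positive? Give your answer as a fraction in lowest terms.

3/32

Kira's father's ABO genotype from BO × AB: 1/4 AB, 1/4 AO, 1/4 BB, 1/4 BO.
Crossing each possibility with the mother AB and summing P(type AB): 1/4·1/2 + 1/4·1/4 + 1/4·1/2 + 1/4·1/4 = 3/8.
Similarly for Rh via the father's Rh distribution: P(Rh+) = 1/4.
Independent loci: 3/8 × 1/4 = 3/32.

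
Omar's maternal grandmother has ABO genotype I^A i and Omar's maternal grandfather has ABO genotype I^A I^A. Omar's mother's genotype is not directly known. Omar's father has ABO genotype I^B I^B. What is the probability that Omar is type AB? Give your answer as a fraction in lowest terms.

3/4

Omar's mother's ABO genotype from I^A i × I^A I^A: 1/2 I^A I^A, 1/2 I^A i.
Crossing each possibility with the father I^B I^B and summing P(type AB): 1/2·1 + 1/2·1/2 = 3/4.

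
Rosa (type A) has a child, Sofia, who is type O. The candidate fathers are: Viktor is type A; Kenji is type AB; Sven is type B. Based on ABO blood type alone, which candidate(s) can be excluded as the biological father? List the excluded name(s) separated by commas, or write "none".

A candidate is excluded only if no genotype consistent with his phenotype could produce a type O child with a type A mother.
Kenji (type AB): no genotype consistent with that phenotype can produce a type-O child with a type-A mother.

Kenji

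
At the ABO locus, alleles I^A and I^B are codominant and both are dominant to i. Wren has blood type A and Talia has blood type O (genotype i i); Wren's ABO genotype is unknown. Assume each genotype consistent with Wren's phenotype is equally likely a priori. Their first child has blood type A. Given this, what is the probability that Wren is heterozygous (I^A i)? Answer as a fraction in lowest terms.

1/3

Possible genotypes: Wren ∈ {I^A I^A, I^A i}; Talia ∈ {i i}.
Weight each parental genotype pair by prior × P(type-A child):
  I^A I^A × i i: posterior weight 2/3.
  I^A i × i i: posterior weight 1/3.
Sum the posterior weight over pairs where Wren is I^A i: 1/3.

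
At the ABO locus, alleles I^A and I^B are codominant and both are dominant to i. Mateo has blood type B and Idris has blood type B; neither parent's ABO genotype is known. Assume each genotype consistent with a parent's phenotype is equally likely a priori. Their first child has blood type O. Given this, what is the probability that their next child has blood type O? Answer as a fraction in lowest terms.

Possible genotypes: Mateo ∈ {I^B I^B, I^B i}; Idris ∈ {I^B I^B, I^B i}.
Weight each parental genotype pair by prior × P(type-O child):
  I^B i × I^B i: posterior weight 1; P(next child type O) = 1/4.
Weighted sum = 1/4.

1/4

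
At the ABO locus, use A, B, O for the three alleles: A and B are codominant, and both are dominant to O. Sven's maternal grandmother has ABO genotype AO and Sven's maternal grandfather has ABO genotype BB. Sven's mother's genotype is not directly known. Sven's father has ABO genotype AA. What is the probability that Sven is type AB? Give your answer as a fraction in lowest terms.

Sven's mother's ABO genotype from AO × BB: 1/2 AB, 1/2 BO.
Crossing each possibility with the father AA and summing P(type AB): 1/2·1/2 + 1/2·1/2 = 1/2.

1/2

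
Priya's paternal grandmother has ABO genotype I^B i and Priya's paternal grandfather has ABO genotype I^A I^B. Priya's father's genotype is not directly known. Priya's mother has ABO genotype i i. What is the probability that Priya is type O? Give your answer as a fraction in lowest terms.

1/4

Priya's father's ABO genotype from I^B i × I^A I^B: 1/4 I^A I^B, 1/4 I^A i, 1/4 I^B I^B, 1/4 I^B i.
Crossing each possibility with the mother i i and summing P(type O): 1/4·0 + 1/4·1/2 + 1/4·0 + 1/4·1/2 = 1/4.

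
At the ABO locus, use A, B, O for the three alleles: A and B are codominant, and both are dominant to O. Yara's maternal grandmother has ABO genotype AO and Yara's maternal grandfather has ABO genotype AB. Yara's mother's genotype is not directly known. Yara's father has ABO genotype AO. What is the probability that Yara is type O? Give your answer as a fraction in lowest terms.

1/8

Yara's mother's ABO genotype from AO × AB: 1/4 AA, 1/4 AB, 1/4 AO, 1/4 BO.
Crossing each possibility with the father AO and summing P(type O): 1/4·0 + 1/4·0 + 1/4·1/4 + 1/4·1/4 = 1/8.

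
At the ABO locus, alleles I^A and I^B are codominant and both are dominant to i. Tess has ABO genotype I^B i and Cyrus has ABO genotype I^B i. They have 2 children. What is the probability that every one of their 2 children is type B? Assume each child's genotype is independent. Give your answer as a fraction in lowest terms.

9/16

ABO cross I^B i × I^B i → 1/4 O, 3/4 B.
So P(type B) = 3/4 per child.
All 2 independent: (3/4)^2 = 9/16.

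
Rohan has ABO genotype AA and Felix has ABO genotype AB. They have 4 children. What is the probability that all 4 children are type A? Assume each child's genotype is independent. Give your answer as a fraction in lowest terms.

1/16

ABO cross AA × AB → 1/2 A, 1/2 AB.
So P(type A) = 1/2 per child.
All 4 independent: (1/2)^4 = 1/16.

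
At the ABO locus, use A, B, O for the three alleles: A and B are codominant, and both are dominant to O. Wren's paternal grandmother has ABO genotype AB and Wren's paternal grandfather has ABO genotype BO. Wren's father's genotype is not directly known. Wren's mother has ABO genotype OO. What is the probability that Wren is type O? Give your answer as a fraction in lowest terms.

1/4

Wren's father's ABO genotype from AB × BO: 1/4 AB, 1/4 AO, 1/4 BB, 1/4 BO.
Crossing each possibility with the mother OO and summing P(type O): 1/4·0 + 1/4·1/2 + 1/4·0 + 1/4·1/2 = 1/4.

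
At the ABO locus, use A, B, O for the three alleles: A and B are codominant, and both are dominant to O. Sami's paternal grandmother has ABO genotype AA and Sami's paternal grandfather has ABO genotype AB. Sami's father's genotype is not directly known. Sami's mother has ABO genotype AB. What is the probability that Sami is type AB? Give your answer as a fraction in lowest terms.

1/2

Sami's father's ABO genotype from AA × AB: 1/2 AA, 1/2 AB.
Crossing each possibility with the mother AB and summing P(type AB): 1/2·1/2 + 1/2·1/2 = 1/2.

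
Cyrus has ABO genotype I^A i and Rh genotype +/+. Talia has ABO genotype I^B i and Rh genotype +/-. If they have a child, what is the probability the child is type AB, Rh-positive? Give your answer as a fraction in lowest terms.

1/4

ABO cross I^A i × I^B i → offspring phenotypes: 1/4 O, 1/4 A, 1/4 B, 1/4 AB.
Rh cross +/+ × +/- → 1 Rh+.
Independent loci: P(type AB, Rh-positive) = 1/4 × 1 = 1/4.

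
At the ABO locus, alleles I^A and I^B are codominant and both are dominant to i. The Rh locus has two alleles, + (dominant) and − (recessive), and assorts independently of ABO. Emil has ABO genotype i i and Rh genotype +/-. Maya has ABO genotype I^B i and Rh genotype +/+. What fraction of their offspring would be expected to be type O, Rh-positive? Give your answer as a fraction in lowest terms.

1/2

ABO cross i i × I^B i → offspring phenotypes: 1/2 O, 1/2 B.
Rh cross +/- × +/+ → 1 Rh+.
Independent loci: P(type O, Rh-positive) = 1/2 × 1 = 1/2.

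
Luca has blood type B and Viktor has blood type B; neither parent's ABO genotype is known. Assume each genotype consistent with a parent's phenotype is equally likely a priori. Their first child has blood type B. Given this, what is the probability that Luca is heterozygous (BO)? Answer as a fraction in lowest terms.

Possible genotypes: Luca ∈ {BB, BO}; Viktor ∈ {BB, BO}.
Weight each parental genotype pair by prior × P(type-B child):
  BB × BB: posterior weight 4/15.
  BB × BO: posterior weight 4/15.
  BO × BB: posterior weight 4/15.
  BO × BO: posterior weight 1/5.
Sum the posterior weight over pairs where Luca is BO: 7/15.

7/15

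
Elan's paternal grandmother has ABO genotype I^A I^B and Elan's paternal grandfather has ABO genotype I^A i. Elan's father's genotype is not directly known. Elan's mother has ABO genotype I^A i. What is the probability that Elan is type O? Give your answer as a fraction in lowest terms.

1/8

Elan's father's ABO genotype from I^A I^B × I^A i: 1/4 I^A I^A, 1/4 I^A I^B, 1/4 I^A i, 1/4 I^B i.
Crossing each possibility with the mother I^A i and summing P(type O): 1/4·0 + 1/4·0 + 1/4·1/4 + 1/4·1/4 = 1/8.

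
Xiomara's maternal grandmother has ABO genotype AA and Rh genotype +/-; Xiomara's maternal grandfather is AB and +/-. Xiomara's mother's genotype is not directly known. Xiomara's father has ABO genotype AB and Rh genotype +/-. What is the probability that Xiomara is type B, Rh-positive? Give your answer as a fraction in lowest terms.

Xiomara's mother's ABO genotype from AA × AB: 1/2 AA, 1/2 AB.
Crossing each possibility with the father AB and summing P(type B): 1/2·0 + 1/2·1/4 = 1/8.
Similarly for Rh via the mother's Rh distribution: P(Rh+) = 3/4.
Independent loci: 1/8 × 3/4 = 3/32.

3/32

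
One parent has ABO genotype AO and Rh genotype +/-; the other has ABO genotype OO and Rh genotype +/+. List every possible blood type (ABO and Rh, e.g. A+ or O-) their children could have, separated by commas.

O+, A+

Gametes from AO × OO give offspring ABO genotypes AO, OO, i.e. phenotypes O, A.
Rh cross +/- × +/+ → phenotypes Rh+.
Combining independently: O+, A+.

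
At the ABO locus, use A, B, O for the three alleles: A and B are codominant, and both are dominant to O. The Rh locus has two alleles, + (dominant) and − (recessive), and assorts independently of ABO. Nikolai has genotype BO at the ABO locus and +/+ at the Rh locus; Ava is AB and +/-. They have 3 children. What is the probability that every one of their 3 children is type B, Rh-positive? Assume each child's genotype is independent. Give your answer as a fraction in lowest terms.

ABO cross BO × AB → 1/4 A, 1/2 B, 1/4 AB.
Rh cross +/+ × +/- → 1 Rh+; so P(type B, Rh-positive) = 1/2 × 1 = 1/2 per child.
All 3 independent: (1/2)^3 = 1/8.

1/8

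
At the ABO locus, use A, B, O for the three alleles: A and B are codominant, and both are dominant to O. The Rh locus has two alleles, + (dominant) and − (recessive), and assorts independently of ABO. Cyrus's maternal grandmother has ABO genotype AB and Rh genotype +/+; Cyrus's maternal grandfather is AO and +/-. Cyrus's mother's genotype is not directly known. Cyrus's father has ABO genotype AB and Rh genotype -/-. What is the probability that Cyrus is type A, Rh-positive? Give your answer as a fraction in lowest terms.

9/32

Cyrus's mother's ABO genotype from AB × AO: 1/4 AA, 1/4 AB, 1/4 AO, 1/4 BO.
Crossing each possibility with the father AB and summing P(type A): 1/4·1/2 + 1/4·1/4 + 1/4·1/2 + 1/4·1/4 = 3/8.
Similarly for Rh via the mother's Rh distribution: P(Rh+) = 3/4.
Independent loci: 3/8 × 3/4 = 9/32.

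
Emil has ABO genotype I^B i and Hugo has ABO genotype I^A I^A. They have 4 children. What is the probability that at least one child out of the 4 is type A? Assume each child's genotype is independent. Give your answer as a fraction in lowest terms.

15/16

ABO cross I^B i × I^A I^A → 1/2 A, 1/2 AB.
So P(type A) = 1/2 per child.
P(none) = (1/2)^4 = 1/16; P(at least one) = 1 − 1/16 = 15/16.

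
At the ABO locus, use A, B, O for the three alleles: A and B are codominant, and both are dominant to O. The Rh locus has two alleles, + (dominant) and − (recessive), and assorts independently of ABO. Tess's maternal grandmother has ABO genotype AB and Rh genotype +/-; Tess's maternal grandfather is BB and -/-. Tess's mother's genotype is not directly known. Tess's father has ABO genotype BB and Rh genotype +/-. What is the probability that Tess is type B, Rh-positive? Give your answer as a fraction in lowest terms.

Tess's mother's ABO genotype from AB × BB: 1/2 AB, 1/2 BB.
Crossing each possibility with the father BB and summing P(type B): 1/2·1/2 + 1/2·1 = 3/4.
Similarly for Rh via the mother's Rh distribution: P(Rh+) = 5/8.
Independent loci: 3/4 × 5/8 = 15/32.

15/32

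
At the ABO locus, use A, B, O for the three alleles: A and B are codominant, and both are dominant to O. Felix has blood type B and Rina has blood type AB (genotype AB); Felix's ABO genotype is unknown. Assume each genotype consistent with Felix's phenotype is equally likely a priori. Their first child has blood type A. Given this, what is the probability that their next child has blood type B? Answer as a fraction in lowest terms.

1/2

Possible genotypes: Felix ∈ {BB, BO}; Rina ∈ {AB}.
Weight each parental genotype pair by prior × P(type-A child):
  BO × AB: posterior weight 1; P(next child type B) = 1/2.
Weighted sum = 1/2.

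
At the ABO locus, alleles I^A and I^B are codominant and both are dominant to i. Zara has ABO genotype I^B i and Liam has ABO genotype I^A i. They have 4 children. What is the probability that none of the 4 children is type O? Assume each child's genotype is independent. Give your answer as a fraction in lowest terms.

ABO cross I^B i × I^A i → 1/4 O, 1/4 A, 1/4 B, 1/4 AB.
So P(type O) = 1/4 per child.
P(not type O) = 3/4 for one child; (3/4)^4 = 81/256.

81/256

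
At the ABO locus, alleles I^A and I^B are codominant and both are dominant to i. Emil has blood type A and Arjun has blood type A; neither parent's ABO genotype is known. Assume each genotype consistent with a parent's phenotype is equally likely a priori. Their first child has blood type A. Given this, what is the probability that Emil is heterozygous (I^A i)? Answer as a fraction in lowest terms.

7/15

Possible genotypes: Emil ∈ {I^A I^A, I^A i}; Arjun ∈ {I^A I^A, I^A i}.
Weight each parental genotype pair by prior × P(type-A child):
  I^A I^A × I^A I^A: posterior weight 4/15.
  I^A I^A × I^A i: posterior weight 4/15.
  I^A i × I^A I^A: posterior weight 4/15.
  I^A i × I^A i: posterior weight 1/5.
Sum the posterior weight over pairs where Emil is I^A i: 7/15.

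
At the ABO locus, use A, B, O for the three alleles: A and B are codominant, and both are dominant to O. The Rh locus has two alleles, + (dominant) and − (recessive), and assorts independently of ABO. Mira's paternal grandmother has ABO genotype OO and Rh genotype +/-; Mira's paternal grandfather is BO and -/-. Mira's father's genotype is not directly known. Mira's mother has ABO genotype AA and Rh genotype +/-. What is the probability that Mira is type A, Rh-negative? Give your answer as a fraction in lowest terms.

9/32

Mira's father's ABO genotype from OO × BO: 1/2 BO, 1/2 OO.
Crossing each possibility with the mother AA and summing P(type A): 1/2·1/2 + 1/2·1 = 3/4.
Similarly for Rh via the father's Rh distribution: P(Rh-) = 3/8.
Independent loci: 3/4 × 3/8 = 9/32.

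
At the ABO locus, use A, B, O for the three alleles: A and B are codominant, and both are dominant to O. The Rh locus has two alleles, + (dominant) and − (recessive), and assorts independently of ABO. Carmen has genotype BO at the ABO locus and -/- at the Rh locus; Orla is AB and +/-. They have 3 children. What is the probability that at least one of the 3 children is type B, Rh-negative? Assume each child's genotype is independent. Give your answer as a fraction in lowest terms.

37/64

ABO cross BO × AB → 1/4 A, 1/2 B, 1/4 AB.
Rh cross -/- × +/- → 1/2 Rh+, 1/2 Rh-; so P(type B, Rh-negative) = 1/2 × 1/2 = 1/4 per child.
P(none) = (3/4)^3 = 27/64; P(at least one) = 1 − 27/64 = 37/64.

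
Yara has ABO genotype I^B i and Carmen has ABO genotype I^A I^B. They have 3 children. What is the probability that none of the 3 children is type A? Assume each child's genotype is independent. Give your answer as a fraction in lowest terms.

27/64

ABO cross I^B i × I^A I^B → 1/4 A, 1/2 B, 1/4 AB.
So P(type A) = 1/4 per child.
P(not type A) = 3/4 for one child; (3/4)^3 = 27/64.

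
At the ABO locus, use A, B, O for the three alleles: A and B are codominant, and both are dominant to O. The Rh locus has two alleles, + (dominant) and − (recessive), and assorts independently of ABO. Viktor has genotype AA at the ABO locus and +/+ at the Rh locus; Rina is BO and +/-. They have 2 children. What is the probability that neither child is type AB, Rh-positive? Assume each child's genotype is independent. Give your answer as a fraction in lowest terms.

ABO cross AA × BO → 1/2 A, 1/2 AB.
Rh cross +/+ × +/- → 1 Rh+; so P(type AB, Rh-positive) = 1/2 × 1 = 1/2 per child.
P(not type AB, Rh-positive) = 1/2 for one child; (1/2)^2 = 1/4.

1/4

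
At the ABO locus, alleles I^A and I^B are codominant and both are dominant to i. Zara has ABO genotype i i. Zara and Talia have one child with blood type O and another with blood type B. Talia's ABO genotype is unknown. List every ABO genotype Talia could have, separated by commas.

I^B i

For each candidate genotype of Talia, check whether crossing it with i i can produce every observed child phenotype.
  I^A I^A → possible child types {A} ✗
  I^A I^B → possible child types {A, B} ✗
  I^A i → possible child types {O, A} ✗
  I^B I^B → possible child types {B} ✗
  I^B i → possible child types {O, B} ✓
  i i → possible child types {O} ✗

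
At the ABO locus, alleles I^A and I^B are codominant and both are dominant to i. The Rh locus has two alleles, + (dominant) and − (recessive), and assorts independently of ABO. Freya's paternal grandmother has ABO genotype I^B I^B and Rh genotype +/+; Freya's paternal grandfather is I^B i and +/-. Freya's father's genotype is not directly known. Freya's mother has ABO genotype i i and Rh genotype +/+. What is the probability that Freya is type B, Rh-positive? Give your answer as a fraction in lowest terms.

3/4

Freya's father's ABO genotype from I^B I^B × I^B i: 1/2 I^B I^B, 1/2 I^B i.
Crossing each possibility with the mother i i and summing P(type B): 1/2·1 + 1/2·1/2 = 3/4.
Similarly for Rh via the father's Rh distribution: P(Rh+) = 1.
Independent loci: 3/4 × 1 = 3/4.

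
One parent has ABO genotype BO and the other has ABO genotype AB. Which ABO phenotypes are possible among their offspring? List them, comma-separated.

Gametes from BO × AB give offspring ABO genotypes AB, AO, BB, BO, i.e. phenotypes A, B, AB.

A, B, AB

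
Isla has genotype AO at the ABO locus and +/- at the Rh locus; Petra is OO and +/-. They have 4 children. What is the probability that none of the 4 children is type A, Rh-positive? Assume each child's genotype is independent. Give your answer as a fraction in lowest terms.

ABO cross AO × OO → 1/2 O, 1/2 A.
Rh cross +/- × +/- → 3/4 Rh+, 1/4 Rh-; so P(type A, Rh-positive) = 1/2 × 3/4 = 3/8 per child.
P(not type A, Rh-positive) = 5/8 for one child; (5/8)^4 = 625/4096.

625/4096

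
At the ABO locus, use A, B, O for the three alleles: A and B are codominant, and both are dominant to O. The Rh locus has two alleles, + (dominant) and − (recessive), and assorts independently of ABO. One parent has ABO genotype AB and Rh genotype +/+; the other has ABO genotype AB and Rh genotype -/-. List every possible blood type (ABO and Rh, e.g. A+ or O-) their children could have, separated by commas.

Gametes from AB × AB give offspring ABO genotypes AA, AB, BB, i.e. phenotypes A, B, AB.
Rh cross +/+ × -/- → phenotypes Rh+.
Combining independently: A+, B+, AB+.

A+, B+, AB+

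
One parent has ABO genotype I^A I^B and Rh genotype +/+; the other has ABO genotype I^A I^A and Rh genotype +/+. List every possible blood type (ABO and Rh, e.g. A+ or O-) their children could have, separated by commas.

A+, AB+

Gametes from I^A I^B × I^A I^A give offspring ABO genotypes I^A I^A, I^A I^B, i.e. phenotypes A, AB.
Rh cross +/+ × +/+ → phenotypes Rh+.
Combining independently: A+, AB+.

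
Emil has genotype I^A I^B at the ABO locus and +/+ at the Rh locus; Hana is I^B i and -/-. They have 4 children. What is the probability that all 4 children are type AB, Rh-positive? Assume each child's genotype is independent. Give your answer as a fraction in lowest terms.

1/256

ABO cross I^A I^B × I^B i → 1/4 A, 1/2 B, 1/4 AB.
Rh cross +/+ × -/- → 1 Rh+; so P(type AB, Rh-positive) = 1/4 × 1 = 1/4 per child.
All 4 independent: (1/4)^4 = 1/256.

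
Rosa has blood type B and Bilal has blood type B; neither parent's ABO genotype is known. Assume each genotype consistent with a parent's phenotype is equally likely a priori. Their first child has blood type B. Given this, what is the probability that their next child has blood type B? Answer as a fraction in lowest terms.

Possible genotypes: Rosa ∈ {BB, BO}; Bilal ∈ {BB, BO}.
Weight each parental genotype pair by prior × P(type-B child):
  BB × BB: posterior weight 4/15; P(next child type B) = 1.
  BB × BO: posterior weight 4/15; P(next child type B) = 1.
  BO × BB: posterior weight 4/15; P(next child type B) = 1.
  BO × BO: posterior weight 1/5; P(next child type B) = 3/4.
Weighted sum = 19/20.

19/20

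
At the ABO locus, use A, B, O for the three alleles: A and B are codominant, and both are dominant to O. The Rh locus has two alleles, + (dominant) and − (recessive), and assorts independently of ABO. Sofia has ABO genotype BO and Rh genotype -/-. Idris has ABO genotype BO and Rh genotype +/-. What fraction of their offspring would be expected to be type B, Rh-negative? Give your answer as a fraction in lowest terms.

ABO cross BO × BO → offspring phenotypes: 1/4 O, 3/4 B.
Rh cross -/- × +/- → 1/2 Rh+, 1/2 Rh-.
Independent loci: P(type B, Rh-negative) = 3/4 × 1/2 = 3/8.

3/8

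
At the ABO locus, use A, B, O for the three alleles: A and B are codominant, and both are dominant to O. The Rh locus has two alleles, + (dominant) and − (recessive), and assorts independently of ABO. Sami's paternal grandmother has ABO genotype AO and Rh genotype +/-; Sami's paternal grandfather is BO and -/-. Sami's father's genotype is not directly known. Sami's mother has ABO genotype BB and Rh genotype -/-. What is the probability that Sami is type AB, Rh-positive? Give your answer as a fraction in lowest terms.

1/16

Sami's father's ABO genotype from AO × BO: 1/4 AB, 1/4 AO, 1/4 BO, 1/4 OO.
Crossing each possibility with the mother BB and summing P(type AB): 1/4·1/2 + 1/4·1/2 + 1/4·0 + 1/4·0 = 1/4.
Similarly for Rh via the father's Rh distribution: P(Rh+) = 1/4.
Independent loci: 1/4 × 1/4 = 1/16.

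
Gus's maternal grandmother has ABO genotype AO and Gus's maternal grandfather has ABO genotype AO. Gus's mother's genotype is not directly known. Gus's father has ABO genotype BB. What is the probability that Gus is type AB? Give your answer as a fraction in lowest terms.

1/2

Gus's mother's ABO genotype from AO × AO: 1/4 AA, 1/2 AO, 1/4 OO.
Crossing each possibility with the father BB and summing P(type AB): 1/4·1 + 1/2·1/2 + 1/4·0 = 1/2.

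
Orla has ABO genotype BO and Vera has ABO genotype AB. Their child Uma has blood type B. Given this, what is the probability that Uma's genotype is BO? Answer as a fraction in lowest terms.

Cross BO × AB → 1/4 AB, 1/4 AO, 1/4 BB, 1/4 BO.
Type-B genotypes among offspring: BB (1/4), BO (1/4); total 1/2.
P(BO | type B) = (1/4) / (1/2) = 1/2.

1/2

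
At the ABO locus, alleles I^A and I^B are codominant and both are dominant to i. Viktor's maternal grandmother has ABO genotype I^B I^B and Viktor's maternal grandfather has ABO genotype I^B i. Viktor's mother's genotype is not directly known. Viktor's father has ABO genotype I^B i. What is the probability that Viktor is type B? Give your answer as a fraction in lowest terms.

7/8

Viktor's mother's ABO genotype from I^B I^B × I^B i: 1/2 I^B I^B, 1/2 I^B i.
Crossing each possibility with the father I^B i and summing P(type B): 1/2·1 + 1/2·3/4 = 7/8.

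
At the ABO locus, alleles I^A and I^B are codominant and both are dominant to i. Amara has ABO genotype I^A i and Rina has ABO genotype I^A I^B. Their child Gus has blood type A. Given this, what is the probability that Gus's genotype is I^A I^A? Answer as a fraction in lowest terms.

Cross I^A i × I^A I^B → 1/4 I^A I^A, 1/4 I^A I^B, 1/4 I^A i, 1/4 I^B i.
Type-A genotypes among offspring: I^A I^A (1/4), I^A i (1/4); total 1/2.
P(I^A I^A | type A) = (1/4) / (1/2) = 1/2.

1/2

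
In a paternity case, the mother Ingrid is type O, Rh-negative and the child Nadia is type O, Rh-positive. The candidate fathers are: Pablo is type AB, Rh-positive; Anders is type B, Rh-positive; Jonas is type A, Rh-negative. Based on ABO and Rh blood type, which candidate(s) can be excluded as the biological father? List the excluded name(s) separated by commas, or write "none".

Pablo, Jonas

A candidate is excluded only if no genotype consistent with his phenotype could produce a type O, Rh-positive child with a type O, Rh-negative mother.
Pablo (type AB, Rh+): no genotype consistent with that phenotype can produce a type-O Rh+ child with a type-O mother.
Jonas (type A, Rh-): no genotype consistent with that phenotype can produce a type-O Rh+ child with a type-O mother.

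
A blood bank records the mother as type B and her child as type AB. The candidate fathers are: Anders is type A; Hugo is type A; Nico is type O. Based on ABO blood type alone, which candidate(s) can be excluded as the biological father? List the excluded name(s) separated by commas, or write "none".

A candidate is excluded only if no genotype consistent with his phenotype could produce a type AB child with a type B mother.
Nico (type O): no genotype consistent with that phenotype can produce a type-AB child with a type-B mother.

Nico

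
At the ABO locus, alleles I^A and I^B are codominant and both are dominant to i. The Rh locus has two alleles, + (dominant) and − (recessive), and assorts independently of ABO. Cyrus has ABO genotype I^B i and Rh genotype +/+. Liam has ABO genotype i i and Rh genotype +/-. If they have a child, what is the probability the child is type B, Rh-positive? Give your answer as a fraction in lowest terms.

1/2

ABO cross I^B i × i i → offspring phenotypes: 1/2 O, 1/2 B.
Rh cross +/+ × +/- → 1 Rh+.
Independent loci: P(type B, Rh-positive) = 1/2 × 1 = 1/2.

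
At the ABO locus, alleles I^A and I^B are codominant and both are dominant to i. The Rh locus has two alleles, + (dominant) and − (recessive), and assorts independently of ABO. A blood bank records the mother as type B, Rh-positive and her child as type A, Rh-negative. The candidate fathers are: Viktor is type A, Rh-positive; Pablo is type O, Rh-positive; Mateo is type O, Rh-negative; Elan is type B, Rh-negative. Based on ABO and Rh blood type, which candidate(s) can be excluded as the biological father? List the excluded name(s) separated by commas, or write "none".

A candidate is excluded only if no genotype consistent with his phenotype could produce a type A, Rh-negative child with a type B, Rh-positive mother.
Pablo (type O, Rh+): no genotype consistent with that phenotype can produce a type-A Rh- child with a type-B mother.
Mateo (type O, Rh-): no genotype consistent with that phenotype can produce a type-A Rh- child with a type-B mother.
Elan (type B, Rh-): no genotype consistent with that phenotype can produce a type-A Rh- child with a type-B mother.

Pablo, Mateo, Elan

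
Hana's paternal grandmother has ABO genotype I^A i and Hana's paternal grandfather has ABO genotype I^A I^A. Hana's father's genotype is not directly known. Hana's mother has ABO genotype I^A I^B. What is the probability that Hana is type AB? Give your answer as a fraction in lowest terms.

Hana's father's ABO genotype from I^A i × I^A I^A: 1/2 I^A I^A, 1/2 I^A i.
Crossing each possibility with the mother I^A I^B and summing P(type AB): 1/2·1/2 + 1/2·1/4 = 3/8.

3/8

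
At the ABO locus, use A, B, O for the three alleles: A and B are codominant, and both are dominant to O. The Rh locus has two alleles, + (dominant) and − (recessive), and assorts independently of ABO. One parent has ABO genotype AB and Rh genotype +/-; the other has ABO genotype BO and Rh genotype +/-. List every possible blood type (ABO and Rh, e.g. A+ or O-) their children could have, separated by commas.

A+, A-, B+, B-, AB+, AB-

Gametes from AB × BO give offspring ABO genotypes AB, AO, BB, BO, i.e. phenotypes A, B, AB.
Rh cross +/- × +/- → phenotypes Rh+, Rh-.
Combining independently: A+, A-, B+, B-, AB+, AB-.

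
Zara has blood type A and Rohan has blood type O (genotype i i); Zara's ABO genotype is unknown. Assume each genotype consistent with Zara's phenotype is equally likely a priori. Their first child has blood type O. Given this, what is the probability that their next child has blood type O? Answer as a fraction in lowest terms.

1/2

Possible genotypes: Zara ∈ {I^A I^A, I^A i}; Rohan ∈ {i i}.
Weight each parental genotype pair by prior × P(type-O child):
  I^A i × i i: posterior weight 1; P(next child type O) = 1/2.
Weighted sum = 1/2.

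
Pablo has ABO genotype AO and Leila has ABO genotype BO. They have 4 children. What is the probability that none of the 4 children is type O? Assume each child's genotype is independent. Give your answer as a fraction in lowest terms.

81/256

ABO cross AO × BO → 1/4 O, 1/4 A, 1/4 B, 1/4 AB.
So P(type O) = 1/4 per child.
P(not type O) = 3/4 for one child; (3/4)^4 = 81/256.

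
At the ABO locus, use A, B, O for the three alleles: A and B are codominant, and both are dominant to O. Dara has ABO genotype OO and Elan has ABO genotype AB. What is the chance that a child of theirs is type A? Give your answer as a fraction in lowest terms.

1/2

ABO cross OO × AB → offspring phenotypes: 1/2 A, 1/2 B.
So P(type A) = 1/2.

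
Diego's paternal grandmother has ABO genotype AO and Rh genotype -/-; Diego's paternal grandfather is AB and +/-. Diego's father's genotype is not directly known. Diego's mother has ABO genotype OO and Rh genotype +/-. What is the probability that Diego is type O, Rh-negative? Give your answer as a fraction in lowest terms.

Diego's father's ABO genotype from AO × AB: 1/4 AA, 1/4 AB, 1/4 AO, 1/4 BO.
Crossing each possibility with the mother OO and summing P(type O): 1/4·0 + 1/4·0 + 1/4·1/2 + 1/4·1/2 = 1/4.
Similarly for Rh via the father's Rh distribution: P(Rh-) = 3/8.
Independent loci: 1/4 × 3/8 = 3/32.

3/32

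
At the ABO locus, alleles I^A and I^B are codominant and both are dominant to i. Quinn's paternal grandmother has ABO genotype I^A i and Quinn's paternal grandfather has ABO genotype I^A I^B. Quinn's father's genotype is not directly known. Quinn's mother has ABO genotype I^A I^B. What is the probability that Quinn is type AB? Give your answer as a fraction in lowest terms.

3/8

Quinn's father's ABO genotype from I^A i × I^A I^B: 1/4 I^A I^A, 1/4 I^A I^B, 1/4 I^A i, 1/4 I^B i.
Crossing each possibility with the mother I^A I^B and summing P(type AB): 1/4·1/2 + 1/4·1/2 + 1/4·1/4 + 1/4·1/4 = 3/8.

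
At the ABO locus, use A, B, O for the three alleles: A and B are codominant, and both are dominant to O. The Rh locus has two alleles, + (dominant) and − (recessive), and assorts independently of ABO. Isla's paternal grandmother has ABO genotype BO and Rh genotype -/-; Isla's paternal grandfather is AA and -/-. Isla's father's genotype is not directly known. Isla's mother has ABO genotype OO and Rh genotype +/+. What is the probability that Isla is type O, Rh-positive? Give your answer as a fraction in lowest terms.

1/4

Isla's father's ABO genotype from BO × AA: 1/2 AB, 1/2 AO.
Crossing each possibility with the mother OO and summing P(type O): 1/2·0 + 1/2·1/2 = 1/4.
Similarly for Rh via the father's Rh distribution: P(Rh+) = 1.
Independent loci: 1/4 × 1 = 1/4.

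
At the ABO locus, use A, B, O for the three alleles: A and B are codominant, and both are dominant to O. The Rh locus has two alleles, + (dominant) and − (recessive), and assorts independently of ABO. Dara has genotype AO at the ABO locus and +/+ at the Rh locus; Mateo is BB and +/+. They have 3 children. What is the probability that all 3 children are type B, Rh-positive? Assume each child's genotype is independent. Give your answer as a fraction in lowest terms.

1/8

ABO cross AO × BB → 1/2 B, 1/2 AB.
Rh cross +/+ × +/+ → 1 Rh+; so P(type B, Rh-positive) = 1/2 × 1 = 1/2 per child.
All 3 independent: (1/2)^3 = 1/8.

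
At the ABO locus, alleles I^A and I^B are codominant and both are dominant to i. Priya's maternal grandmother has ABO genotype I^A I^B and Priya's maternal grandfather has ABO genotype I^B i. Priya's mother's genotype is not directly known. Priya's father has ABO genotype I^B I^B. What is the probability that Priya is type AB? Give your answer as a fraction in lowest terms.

Priya's mother's ABO genotype from I^A I^B × I^B i: 1/4 I^A I^B, 1/4 I^A i, 1/4 I^B I^B, 1/4 I^B i.
Crossing each possibility with the father I^B I^B and summing P(type AB): 1/4·1/2 + 1/4·1/2 + 1/4·0 + 1/4·0 = 1/4.

1/4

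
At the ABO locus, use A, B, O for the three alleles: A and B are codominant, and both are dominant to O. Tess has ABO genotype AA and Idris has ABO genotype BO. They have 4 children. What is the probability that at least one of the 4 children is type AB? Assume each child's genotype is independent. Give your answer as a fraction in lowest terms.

15/16

ABO cross AA × BO → 1/2 A, 1/2 AB.
So P(type AB) = 1/2 per child.
P(none) = (1/2)^4 = 1/16; P(at least one) = 1 − 1/16 = 15/16.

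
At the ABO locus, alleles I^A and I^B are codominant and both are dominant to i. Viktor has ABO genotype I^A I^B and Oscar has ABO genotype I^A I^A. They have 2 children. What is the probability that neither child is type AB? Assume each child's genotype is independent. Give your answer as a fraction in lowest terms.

1/4

ABO cross I^A I^B × I^A I^A → 1/2 A, 1/2 AB.
So P(type AB) = 1/2 per child.
P(not type AB) = 1/2 for one child; (1/2)^2 = 1/4.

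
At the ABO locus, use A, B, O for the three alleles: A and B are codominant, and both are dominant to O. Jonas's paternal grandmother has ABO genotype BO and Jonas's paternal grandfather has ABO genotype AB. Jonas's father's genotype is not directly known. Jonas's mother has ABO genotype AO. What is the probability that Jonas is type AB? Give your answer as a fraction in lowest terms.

1/4

Jonas's father's ABO genotype from BO × AB: 1/4 AB, 1/4 AO, 1/4 BB, 1/4 BO.
Crossing each possibility with the mother AO and summing P(type AB): 1/4·1/4 + 1/4·0 + 1/4·1/2 + 1/4·1/4 = 1/4.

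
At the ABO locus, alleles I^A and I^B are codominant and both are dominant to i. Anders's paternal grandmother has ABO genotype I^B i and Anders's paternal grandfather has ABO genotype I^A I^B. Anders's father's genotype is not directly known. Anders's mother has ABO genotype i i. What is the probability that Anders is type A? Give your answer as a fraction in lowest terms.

Anders's father's ABO genotype from I^B i × I^A I^B: 1/4 I^A I^B, 1/4 I^A i, 1/4 I^B I^B, 1/4 I^B i.
Crossing each possibility with the mother i i and summing P(type A): 1/4·1/2 + 1/4·1/2 + 1/4·0 + 1/4·0 = 1/4.

1/4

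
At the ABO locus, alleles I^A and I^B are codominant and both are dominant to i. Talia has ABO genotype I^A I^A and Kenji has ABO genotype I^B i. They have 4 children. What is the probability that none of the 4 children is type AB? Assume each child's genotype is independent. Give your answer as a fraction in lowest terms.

1/16

ABO cross I^A I^A × I^B i → 1/2 A, 1/2 AB.
So P(type AB) = 1/2 per child.
P(not type AB) = 1/2 for one child; (1/2)^4 = 1/16.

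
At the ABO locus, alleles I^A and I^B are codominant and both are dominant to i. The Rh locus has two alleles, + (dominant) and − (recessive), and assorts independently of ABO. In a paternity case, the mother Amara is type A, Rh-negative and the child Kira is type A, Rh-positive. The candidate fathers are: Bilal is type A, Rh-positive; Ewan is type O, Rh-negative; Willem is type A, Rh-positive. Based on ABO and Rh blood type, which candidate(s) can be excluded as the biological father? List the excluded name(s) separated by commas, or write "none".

A candidate is excluded only if no genotype consistent with his phenotype could produce a type A, Rh-positive child with a type A, Rh-negative mother.
Ewan (type O, Rh-): no genotype consistent with that phenotype can produce a type-A Rh+ child with a type-A mother.

Ewan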